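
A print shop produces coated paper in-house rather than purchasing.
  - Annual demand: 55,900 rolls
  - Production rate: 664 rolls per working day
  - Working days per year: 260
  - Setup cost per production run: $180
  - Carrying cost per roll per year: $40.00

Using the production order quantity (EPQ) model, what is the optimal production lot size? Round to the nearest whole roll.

863 rolls

Daily demand d = 55,900/260 = 215.000; p = 664; 1 − d/p = 0.67620
EPQ = √(2DS / (H(1 − d/p)))
    = √(2 × 55,900 × 180 / (40 × 0.67620)) ≈ 862.56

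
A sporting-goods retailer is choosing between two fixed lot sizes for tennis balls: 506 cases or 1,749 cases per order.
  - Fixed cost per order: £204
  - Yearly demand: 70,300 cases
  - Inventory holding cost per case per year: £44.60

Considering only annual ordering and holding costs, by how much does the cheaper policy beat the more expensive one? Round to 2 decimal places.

TC(Q) = (D/Q)S + (Q/2)H
TC(506) = (70,300/506)×204 + (506/2)×44.6 = £39,626.09
TC(1,749) = (70,300/1,749)×204 + (1,749/2)×44.6 = £47,202.36
Lots of 506 are cheaper by £7,576.26.

£7,576.26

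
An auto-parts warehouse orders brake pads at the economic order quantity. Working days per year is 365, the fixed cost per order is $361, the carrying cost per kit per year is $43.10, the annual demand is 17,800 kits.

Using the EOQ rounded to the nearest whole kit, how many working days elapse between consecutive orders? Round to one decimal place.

11.2 days

Optimal lot size Q* = (2 × 17,800 × $361 / $43.1)^½ ≈ 546.06 → Q = 546 kits
Cycle time = (working days × Q)/D = (365 × 546) / 17,800 = 11.196 days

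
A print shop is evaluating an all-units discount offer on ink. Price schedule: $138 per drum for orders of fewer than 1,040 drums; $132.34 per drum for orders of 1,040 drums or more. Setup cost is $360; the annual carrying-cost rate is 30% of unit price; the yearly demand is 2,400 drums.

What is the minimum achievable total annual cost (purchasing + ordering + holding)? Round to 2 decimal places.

H₁ = 30%×$138 = $41.4000;  H₂ = 30%×$132.34 = $39.7020
EOQ₁ = √(2×2,400×360/41.4000) = 204.30  (< 1,040, feasible at tier 1)
EOQ₂ = √(2×2,400×360/39.7020) = 208.62  (< 1,040 → use Q = 1,040 at tier-2 price)
TC(tier 1 (EOQ₁), Q≈204.3) = $339,658.08
TC(tier 2, Q≈1,040.0) = $339,091.81
Minimum at tier 2: $339,091.81

$339,091.81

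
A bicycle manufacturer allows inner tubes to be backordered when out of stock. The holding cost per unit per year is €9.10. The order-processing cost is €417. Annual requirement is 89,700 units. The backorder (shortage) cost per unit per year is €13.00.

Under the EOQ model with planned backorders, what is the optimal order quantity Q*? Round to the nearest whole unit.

3,738 units

Basic EOQ = √(2·89,700·417/9.1) = 2,867.204
Backorder adjustment √((H+b)/b) = √((9.1+13)/13) = 1.3038
Q* = 2,867.204 × 1.3038 ≈ 3,738.38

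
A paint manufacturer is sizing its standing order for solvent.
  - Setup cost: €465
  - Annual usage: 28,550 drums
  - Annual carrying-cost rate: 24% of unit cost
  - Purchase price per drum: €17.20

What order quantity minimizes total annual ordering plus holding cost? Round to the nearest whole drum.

2,536 drums

Holding cost per drum per year: H = 24% × €17.2 = €4.1280
2DS/H = 2·28,550·465/4.128 = 6,432,049.42
EOQ = √6,432,049.42 ≈ 2,536.15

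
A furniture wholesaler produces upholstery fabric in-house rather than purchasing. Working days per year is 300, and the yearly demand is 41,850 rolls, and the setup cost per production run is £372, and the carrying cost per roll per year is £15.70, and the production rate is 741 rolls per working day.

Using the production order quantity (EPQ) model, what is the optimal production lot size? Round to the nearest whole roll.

1,563 rolls

Daily demand d = 41,850/300 = 139.500; p = 741; 1 − d/p = 0.81174
EPQ = √(2DS / (H(1 − d/p)))
    = √(2 × 41,850 × 372 / (15.7 × 0.81174)) ≈ 1,563.06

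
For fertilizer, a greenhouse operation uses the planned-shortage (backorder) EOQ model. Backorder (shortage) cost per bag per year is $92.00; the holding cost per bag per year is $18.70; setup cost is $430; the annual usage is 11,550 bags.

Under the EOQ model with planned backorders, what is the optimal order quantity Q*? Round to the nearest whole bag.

799 bags

Basic EOQ = √(2·11,550·430/18.7) = 728.819
Backorder adjustment √((H+b)/b) = √((18.7+92)/92) = 1.0969
Q* = 728.819 × 1.0969 ≈ 799.46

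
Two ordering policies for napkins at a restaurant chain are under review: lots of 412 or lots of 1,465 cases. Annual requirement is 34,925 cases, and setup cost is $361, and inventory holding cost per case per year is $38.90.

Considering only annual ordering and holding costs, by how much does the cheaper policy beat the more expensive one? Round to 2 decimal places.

Annual cost at Q: ordering D·S/Q plus holding Q·H/2.
TC(412) = (34,925/412)×361 + (412/2)×38.9 = $38,615.16
TC(1,465) = (34,925/1,465)×361 + (1,465/2)×38.9 = $37,100.34
Lots of 1,465 are cheaper by $1,514.82.

$1,514.82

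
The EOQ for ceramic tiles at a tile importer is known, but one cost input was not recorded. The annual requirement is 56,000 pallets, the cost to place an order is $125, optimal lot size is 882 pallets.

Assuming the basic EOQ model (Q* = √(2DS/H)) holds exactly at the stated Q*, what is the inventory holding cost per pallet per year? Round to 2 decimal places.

$18.00

Since Q* = (2DS/H)^½, squaring gives Q*²·H = 2DS.
H = 2DS / Q² = 2 × 56,000 × 125 / 882² = 17.9966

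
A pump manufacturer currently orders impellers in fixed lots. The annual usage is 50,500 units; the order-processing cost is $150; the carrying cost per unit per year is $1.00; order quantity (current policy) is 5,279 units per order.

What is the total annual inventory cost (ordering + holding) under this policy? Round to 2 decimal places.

$4,074.43

Ordering: D/Q × S = 50,500/5,279 × $150 = $1,434.93
Holding:  Q/2 × H = 5,279/2 × $1 = $2,639.50
Total = $1,434.93 + $2,639.50 = $4,074.43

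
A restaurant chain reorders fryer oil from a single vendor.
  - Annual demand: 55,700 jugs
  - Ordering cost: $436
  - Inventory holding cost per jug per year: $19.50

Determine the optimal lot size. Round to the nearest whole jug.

Q* = √(2·D·S / H) = √(2·55,700·436 / 19.5) = √2,490,789.7 ≈ 1,578.22

1,578 jugs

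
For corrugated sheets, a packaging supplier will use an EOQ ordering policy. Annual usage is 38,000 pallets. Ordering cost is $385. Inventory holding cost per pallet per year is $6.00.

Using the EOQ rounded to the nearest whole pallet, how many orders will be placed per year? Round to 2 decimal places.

2DS/H = 2·38,000·385/6 = 4,876,666.67
EOQ = √4,876,666.67 ≈ 2,208.32 → Q = 2,208
N = D/Q = 38,000/2,208 ≈ 17.210 orders/yr

17.21 orders per year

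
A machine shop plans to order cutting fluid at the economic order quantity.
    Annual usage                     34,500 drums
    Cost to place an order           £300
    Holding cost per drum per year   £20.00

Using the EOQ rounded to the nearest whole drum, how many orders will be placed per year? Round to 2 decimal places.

33.92 orders per year

EOQ = √(2DS/H) = √(2 × 34,500 × 300 / 20)
    = √(1,035,000.00) ≈ 1,017.35 → Q = 1,017
Orders per year = D/Q = 34,500 / 1,017 = 33.923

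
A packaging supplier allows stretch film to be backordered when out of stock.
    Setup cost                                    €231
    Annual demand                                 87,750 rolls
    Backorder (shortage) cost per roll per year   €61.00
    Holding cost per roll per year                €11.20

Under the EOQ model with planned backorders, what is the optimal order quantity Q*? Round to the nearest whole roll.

2,070 rolls

Basic EOQ = √(2·87,750·231/11.2) = 1,902.548
Backorder adjustment √((H+b)/b) = √((11.2+61)/61) = 1.0879
Q* = 1,902.548 × 1.0879 ≈ 2,069.85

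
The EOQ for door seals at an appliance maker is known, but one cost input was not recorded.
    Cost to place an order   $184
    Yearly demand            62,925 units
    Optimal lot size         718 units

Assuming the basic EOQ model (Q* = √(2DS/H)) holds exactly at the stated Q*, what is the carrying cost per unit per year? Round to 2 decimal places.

$44.92

EOQ relation: Q² = 2DS/H, so rearrange for the unknown.
H = 2DS / Q² = 2 × 62,925 × 184 / 718² = 44.9182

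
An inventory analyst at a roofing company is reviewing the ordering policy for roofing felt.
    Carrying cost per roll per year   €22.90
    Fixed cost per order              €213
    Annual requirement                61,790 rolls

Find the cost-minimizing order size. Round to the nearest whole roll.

1,072 rolls

Optimal lot size Q* = (2 × 61,790 × €213 / €22.9)^½ ≈ 1,072.13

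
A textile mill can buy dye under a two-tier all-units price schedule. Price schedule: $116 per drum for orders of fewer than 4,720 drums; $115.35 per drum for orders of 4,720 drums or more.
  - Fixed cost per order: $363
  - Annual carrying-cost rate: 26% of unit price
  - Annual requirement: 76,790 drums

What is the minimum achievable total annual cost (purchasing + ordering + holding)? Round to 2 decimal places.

$8,934,410.93

H₁ = 26%×$116 = $30.1600;  H₂ = 26%×$115.35 = $29.9910
EOQ₁ = √(2×76,790×363/30.1600) = 1,359.58  (< 4,720, feasible at tier 1)
EOQ₂ = √(2×76,790×363/29.9910) = 1,363.41  (< 4,720 → use Q = 4,720 at tier-2 price)
TC(tier 1 (EOQ₁), Q≈1,359.6) = $8,948,644.95
TC(tier 2, Q≈4,720.0) = $8,934,410.93
Minimum at tier 2: $8,934,410.93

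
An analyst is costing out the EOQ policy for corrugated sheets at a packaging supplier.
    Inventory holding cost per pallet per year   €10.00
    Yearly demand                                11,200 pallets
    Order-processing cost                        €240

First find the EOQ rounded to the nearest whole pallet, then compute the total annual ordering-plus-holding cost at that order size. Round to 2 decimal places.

EOQ = √(2DS/H) = √(2 × 11,200 × 240 / 10)
    = √(537,600.00) ≈ 733.21 → Q = 733 pallets
Orders/yr = 11,200/733 = 15.280; ordering cost = 15.280 × €240 = €3,667.12
Average inventory = 733/2 = 366.5; holding cost = 366.5 × €10 = €3,665.00
Total = €3,667.12 + €3,665.00 = €7,332.12

€7,332.12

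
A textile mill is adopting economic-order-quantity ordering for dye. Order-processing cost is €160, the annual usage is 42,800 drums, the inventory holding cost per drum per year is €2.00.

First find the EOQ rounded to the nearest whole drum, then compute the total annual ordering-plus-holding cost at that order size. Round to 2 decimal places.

Q* = √(2·D·S / H) = √(2·42,800·160 / 2) = √6,848,000.0 ≈ 2,616.87 → Q = 2,617 drums
Annual ordering cost = (D/Q)·S = (42,800/2,617) × 160 = €2,616.74
Annual holding cost  = (Q/2)·H = (2,617/2) × 2 = €2,617.00
Total = €2,616.74 + €2,617.00 = €5,233.74

€5,233.74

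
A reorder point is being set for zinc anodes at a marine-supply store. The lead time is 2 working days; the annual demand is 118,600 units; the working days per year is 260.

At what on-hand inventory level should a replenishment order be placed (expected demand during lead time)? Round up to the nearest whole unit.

Daily demand d = 118,600 / 260 = 456.154 units/day
Demand during lead time = 456.154 × 2 = 912.31
Reorder point = 912.31 → round up

913 units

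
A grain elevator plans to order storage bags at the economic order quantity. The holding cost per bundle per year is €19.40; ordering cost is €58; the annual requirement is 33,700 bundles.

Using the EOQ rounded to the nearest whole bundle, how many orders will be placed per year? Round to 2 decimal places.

75.06 orders per year

EOQ = √(2DS/H) = √(2 × 33,700 × 58 / 19.4)
    = √(201,505.15) ≈ 448.89 → Q = 449
N = D/Q = 33,700/449 ≈ 75.056 orders/yr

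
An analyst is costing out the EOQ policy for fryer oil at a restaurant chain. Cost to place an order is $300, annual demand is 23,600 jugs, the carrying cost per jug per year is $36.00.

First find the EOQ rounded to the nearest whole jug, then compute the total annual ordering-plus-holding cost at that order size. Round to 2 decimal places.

Q* = √(2·D·S / H) = √(2·23,600·300 / 36) = √393,333.3 ≈ 627.16 → Q = 627 jugs
Orders/yr = 23,600/627 = 37.640; ordering cost = 37.640 × $300 = $11,291.87
Average inventory = 627/2 = 313.5; holding cost = 313.5 × $36 = $11,286.00
Total = $11,291.87 + $11,286.00 = $22,577.87

$22,577.87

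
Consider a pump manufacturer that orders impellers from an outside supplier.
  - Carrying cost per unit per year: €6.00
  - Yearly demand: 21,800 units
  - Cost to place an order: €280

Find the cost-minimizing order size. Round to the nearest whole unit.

Optimal lot size Q* = (2 × 21,800 × €280 / €6)^½ ≈ 1,426.42

1,426 units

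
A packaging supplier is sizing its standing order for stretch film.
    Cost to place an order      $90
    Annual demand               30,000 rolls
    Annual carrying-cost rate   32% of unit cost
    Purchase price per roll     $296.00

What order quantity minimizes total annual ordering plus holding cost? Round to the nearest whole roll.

239 rolls

Carrying cost H = $296 × 32% = $94.7200/roll/yr
2DS/H = 2·30,000·90/94.72 = 57,010.14
EOQ = √57,010.14 ≈ 238.77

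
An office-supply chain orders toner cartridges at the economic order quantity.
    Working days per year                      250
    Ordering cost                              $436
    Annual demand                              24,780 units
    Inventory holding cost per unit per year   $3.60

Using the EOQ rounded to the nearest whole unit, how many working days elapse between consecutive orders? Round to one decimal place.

24.7 days

2DS/H = 2·24,780·436/3.6 = 6,002,266.67
EOQ = √6,002,266.67 ≈ 2,449.95 → Q = 2,450 units
T = Q/D × 250 days = 2,450/24,780 × 250 = 24.718 days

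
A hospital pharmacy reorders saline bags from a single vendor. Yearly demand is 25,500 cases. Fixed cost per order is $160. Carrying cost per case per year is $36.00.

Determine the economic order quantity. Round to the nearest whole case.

Q* = √(2·D·S / H) = √(2·25,500·160 / 36) = √226,666.7 ≈ 476.10

476 cases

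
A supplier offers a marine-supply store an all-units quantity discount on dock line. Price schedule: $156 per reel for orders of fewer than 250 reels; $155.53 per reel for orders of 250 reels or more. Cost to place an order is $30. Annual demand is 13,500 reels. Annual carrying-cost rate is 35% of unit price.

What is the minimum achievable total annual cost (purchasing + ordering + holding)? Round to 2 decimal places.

H₁ = 35%×$156 = $54.6000;  H₂ = 35%×$155.53 = $54.4355
EOQ₁ = √(2×13,500×30/54.6000) = 121.80  (< 250, feasible at tier 1)
EOQ₂ = √(2×13,500×30/54.4355) = 121.98  (< 250 → use Q = 250 at tier-2 price)
TC(tier 1 (EOQ₁), Q≈121.8) = $2,112,650.26
TC(tier 2, Q≈250.0) = $2,108,079.44
Minimum at tier 2: $2,108,079.44

$2,108,079.44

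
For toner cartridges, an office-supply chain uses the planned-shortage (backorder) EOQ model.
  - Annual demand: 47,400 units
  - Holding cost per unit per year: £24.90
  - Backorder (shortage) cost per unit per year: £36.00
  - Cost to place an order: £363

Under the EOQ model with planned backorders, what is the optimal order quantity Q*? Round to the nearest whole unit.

Basic EOQ = √(2·47,400·363/24.9) = 1,175.595
Backorder adjustment √((H+b)/b) = √((24.9+36)/36) = 1.3006
Q* = 1,175.595 × 1.3006 ≈ 1,529.03

1,529 units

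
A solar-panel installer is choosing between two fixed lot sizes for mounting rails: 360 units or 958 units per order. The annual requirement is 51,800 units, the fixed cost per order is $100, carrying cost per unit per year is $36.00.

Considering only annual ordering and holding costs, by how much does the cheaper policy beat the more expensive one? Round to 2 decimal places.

For each Q, cost = (D/Q)·S + (Q/2)·H.
TC(360) = (51,800/360)×100 + (360/2)×36 = $20,868.89
TC(958) = (51,800/958)×100 + (958/2)×36 = $22,651.10
|ΔTC| = |$20,868.89 − $22,651.10| = $1,782.21

$1,782.21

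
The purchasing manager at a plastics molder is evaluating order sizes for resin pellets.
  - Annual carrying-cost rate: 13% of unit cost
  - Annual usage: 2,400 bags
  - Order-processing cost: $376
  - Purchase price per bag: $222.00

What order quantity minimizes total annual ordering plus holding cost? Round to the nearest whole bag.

Holding cost per bag per year: H = 13% × $222 = $28.8600
Q* = √(2·D·S / H) = √(2·2,400·376 / 28.86) = √62,536.4 ≈ 250.07

250 bags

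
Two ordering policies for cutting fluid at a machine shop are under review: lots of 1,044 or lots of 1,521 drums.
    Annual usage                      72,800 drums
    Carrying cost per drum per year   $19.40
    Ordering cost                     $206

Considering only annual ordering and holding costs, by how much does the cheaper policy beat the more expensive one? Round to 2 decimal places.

Annual cost at Q: ordering D·S/Q plus holding Q·H/2.
TC(1,044) = (72,800/1,044)×206 + (1,044/2)×19.4 = $24,491.55
TC(1,521) = (72,800/1,521)×206 + (1,521/2)×19.4 = $24,613.53
Cheaper: Q = 1,044.  Difference = $121.98

$121.98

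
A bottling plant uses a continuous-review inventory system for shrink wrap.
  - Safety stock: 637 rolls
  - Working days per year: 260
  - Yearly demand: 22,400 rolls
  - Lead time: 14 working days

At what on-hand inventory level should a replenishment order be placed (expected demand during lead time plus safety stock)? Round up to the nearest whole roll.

Daily demand d = 22,400 / 260 = 86.154 rolls/day
Demand during lead time = 86.154 × 14 = 1,206.15
Reorder point = 1,206.15 + 637 = 1,843.15 → round up

1,844 rolls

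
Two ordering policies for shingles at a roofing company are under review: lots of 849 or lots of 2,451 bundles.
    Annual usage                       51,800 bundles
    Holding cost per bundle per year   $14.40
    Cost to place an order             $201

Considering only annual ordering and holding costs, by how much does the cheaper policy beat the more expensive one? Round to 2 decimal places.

TC(Q) = (D/Q)S + (Q/2)H
TC(849) = (51,800/849)×201 + (849/2)×14.4 = $18,376.40
TC(2,451) = (51,800/2,451)×201 + (2,451/2)×14.4 = $21,895.18
Cheaper: Q = 849.  Difference = $3,518.78

$3,518.78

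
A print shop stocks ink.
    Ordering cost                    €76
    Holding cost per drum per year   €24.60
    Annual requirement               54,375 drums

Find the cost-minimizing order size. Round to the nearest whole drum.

580 drums

EOQ = √(2DS/H) = √(2 × 54,375 × 76 / 24.6)
    = √(335,975.61) ≈ 579.63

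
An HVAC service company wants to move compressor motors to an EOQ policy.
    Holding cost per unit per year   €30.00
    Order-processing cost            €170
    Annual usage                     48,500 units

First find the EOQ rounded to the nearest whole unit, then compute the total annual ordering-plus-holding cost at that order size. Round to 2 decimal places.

€22,241.86

2DS/H = 2·48,500·170/30 = 549,666.67
EOQ = √549,666.67 ≈ 741.40 → Q = 741 units
Annual ordering cost = (D/Q)·S = (48,500/741) × 170 = €11,126.86
Annual holding cost  = (Q/2)·H = (741/2) × 30 = €11,115.00
Total = €11,126.86 + €11,115.00 = €22,241.86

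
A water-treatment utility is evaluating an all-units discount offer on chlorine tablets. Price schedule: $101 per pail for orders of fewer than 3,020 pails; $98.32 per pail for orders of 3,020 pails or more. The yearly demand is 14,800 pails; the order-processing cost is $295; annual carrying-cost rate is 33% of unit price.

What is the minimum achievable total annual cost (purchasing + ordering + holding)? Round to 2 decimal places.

$1,505,574.55

H₁ = 33%×$101 = $33.3300;  H₂ = 33%×$98.32 = $32.4456
EOQ₁ = √(2×14,800×295/33.3300) = 511.85  (< 3,020, feasible at tier 1)
EOQ₂ = √(2×14,800×295/32.4456) = 518.77  (< 3,020 → use Q = 3,020 at tier-2 price)
TC(tier 1 (EOQ₁), Q≈511.8) = $1,511,859.82
TC(tier 2, Q≈3,020.0) = $1,505,574.55
Minimum at tier 2: $1,505,574.55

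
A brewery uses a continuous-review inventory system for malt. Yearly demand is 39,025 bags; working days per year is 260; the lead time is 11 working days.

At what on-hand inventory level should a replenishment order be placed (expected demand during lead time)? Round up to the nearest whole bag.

Daily demand d = 39,025 / 260 = 150.096 bags/day
Demand during lead time = 150.096 × 11 = 1,651.06
Reorder point = 1,651.06 → round up

1,652 bags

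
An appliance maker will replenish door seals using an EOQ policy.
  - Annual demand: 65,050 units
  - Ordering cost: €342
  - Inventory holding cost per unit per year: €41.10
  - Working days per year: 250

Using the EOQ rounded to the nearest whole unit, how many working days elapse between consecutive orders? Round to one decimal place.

4.0 days

EOQ = √(2DS/H) = √(2 × 65,050 × 342 / 41.1)
    = √(1,082,583.94) ≈ 1,040.47 → Q = 1,040 units
T = Q/D × 250 days = 1,040/65,050 × 250 = 3.997 days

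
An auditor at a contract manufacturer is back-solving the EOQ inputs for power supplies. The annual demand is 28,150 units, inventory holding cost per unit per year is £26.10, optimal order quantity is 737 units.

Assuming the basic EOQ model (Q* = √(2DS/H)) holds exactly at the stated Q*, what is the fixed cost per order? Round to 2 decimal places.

From Q* = √(2DS/H) ⇒ Q*² = 2DS/H.
S = Q²H / (2D) = 737² × 26.1 / (2 × 28,150) = 251.8066

£251.81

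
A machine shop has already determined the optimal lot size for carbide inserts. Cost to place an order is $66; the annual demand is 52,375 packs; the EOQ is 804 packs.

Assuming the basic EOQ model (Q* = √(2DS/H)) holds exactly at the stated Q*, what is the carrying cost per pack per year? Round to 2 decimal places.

Since Q* = (2DS/H)^½, squaring gives Q*²·H = 2DS.
H = 2DS / Q² = 2 × 52,375 × 66 / 804² = 10.6951

$10.70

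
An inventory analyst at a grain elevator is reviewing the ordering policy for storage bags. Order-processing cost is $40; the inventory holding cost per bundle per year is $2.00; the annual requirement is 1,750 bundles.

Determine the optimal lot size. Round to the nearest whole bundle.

265 bundles

Q* = √(2·D·S / H) = √(2·1,750·40 / 2) = √70,000.0 ≈ 264.58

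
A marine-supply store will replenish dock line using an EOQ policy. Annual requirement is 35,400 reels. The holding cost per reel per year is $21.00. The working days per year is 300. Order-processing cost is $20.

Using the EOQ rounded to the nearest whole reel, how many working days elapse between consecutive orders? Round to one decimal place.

Optimal lot size Q* = (2 × 35,400 × $20 / $21)^½ ≈ 259.67 → Q = 260 reels
Cycle time = (working days × Q)/D = (300 × 260) / 35,400 = 2.203 days

2.2 days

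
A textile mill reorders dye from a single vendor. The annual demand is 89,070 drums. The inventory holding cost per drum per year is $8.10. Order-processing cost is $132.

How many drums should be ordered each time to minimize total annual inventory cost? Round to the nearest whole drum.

1,704 drums

Optimal lot size Q* = (2 × 89,070 × $132 / $8.1)^½ ≈ 1,703.83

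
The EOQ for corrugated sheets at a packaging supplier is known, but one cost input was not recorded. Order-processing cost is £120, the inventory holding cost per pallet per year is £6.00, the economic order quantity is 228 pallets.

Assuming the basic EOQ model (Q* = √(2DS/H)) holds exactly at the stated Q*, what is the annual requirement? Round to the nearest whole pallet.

1,300 pallets per year

EOQ relation: Q² = 2DS/H, so rearrange for the unknown.
D = Q²H / (2S) = 228² × 6 / (2 × 120) = 1,299.60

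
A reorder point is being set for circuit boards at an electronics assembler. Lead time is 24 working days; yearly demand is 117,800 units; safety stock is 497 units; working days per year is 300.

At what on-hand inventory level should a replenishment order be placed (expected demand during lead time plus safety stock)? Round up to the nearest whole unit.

9,921 units

Daily demand d = 117,800 / 300 = 392.667 units/day
Demand during lead time = 392.667 × 24 = 9,424.00
Reorder point = 9,424.00 + 497 = 9,921.00 → round up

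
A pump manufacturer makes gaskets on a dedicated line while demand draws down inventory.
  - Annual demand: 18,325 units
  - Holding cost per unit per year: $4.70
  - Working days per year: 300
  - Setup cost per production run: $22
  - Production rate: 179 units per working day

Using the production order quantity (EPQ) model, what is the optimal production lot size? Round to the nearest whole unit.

d = 18,325/300 = 61.0833 units/day;  effective holding cost H(1 − d/p) = 4.7·(1 − 61.0833/179) = 3.09614
Q* = √(2DS / H_eff) = √(2·18,325·22 / 3.09614) ≈ 510.31

510 units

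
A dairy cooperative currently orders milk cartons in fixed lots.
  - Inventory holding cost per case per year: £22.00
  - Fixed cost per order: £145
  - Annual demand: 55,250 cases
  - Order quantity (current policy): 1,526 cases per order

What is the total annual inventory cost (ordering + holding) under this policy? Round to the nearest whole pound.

£22,036

Ordering: D/Q × S = 55,250/1,526 × £145 = £5,249.84
Holding:  Q/2 × H = 1,526/2 × £22 = £16,786.00
Total = £5,249.84 + £16,786.00 = £22,035.84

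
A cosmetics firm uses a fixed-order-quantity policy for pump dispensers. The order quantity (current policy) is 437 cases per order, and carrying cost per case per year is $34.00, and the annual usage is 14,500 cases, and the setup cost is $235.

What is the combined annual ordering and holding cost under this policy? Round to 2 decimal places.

$15,226.48

Ordering: D/Q × S = 14,500/437 × $235 = $7,797.48
Holding:  Q/2 × H = 437/2 × $34 = $7,429.00
Total = $7,797.48 + $7,429.00 = $15,226.48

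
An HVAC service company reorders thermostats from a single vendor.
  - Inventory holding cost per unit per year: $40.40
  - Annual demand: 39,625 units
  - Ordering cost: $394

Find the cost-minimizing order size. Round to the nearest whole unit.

2DS/H = 2·39,625·394/40.4 = 772,883.66
EOQ = √772,883.66 ≈ 879.14

879 units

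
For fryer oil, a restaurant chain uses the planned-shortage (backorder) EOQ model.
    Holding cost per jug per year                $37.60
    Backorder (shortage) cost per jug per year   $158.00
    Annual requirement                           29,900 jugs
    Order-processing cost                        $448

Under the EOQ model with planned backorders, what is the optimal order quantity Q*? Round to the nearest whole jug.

Q* = √(2DS/H) · √((H + b)/b)
   = √(2 × 29,900 × 448 / 37.6) · √((37.6 + 158) / 158)
   = 844.103 × 1.1126 ≈ 939.19

939 jugs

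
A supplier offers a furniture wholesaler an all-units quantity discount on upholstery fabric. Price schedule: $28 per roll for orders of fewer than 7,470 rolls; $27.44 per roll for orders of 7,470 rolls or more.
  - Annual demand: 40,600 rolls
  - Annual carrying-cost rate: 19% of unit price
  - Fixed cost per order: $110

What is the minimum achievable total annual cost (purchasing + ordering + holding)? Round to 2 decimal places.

$1,134,134.65

H₁ = 19%×$28 = $5.3200;  H₂ = 19%×$27.44 = $5.2136
EOQ₁ = √(2×40,600×110/5.3200) = 1,295.74  (< 7,470, feasible at tier 1)
EOQ₂ = √(2×40,600×110/5.2136) = 1,308.90  (< 7,470 → use Q = 7,470 at tier-2 price)
TC(tier 1 (EOQ₁), Q≈1,295.7) = $1,143,693.35
TC(tier 2, Q≈7,470.0) = $1,134,134.65
Minimum at tier 2: $1,134,134.65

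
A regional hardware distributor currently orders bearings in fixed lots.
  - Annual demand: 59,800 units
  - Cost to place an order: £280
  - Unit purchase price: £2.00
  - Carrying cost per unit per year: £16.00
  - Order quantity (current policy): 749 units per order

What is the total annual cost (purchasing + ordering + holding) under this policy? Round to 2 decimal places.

£147,947.14

Annual ordering cost = (D/Q)·S = (59,800/749) × 280 = £22,355.14
Annual holding cost  = (Q/2)·H = (749/2) × 16 = £5,992.00
Purchase cost = D·C = 59,800 × 2 = £119,600.00
Total = £22,355.14 + £5,992.00 + £119,600.00 = £147,947.14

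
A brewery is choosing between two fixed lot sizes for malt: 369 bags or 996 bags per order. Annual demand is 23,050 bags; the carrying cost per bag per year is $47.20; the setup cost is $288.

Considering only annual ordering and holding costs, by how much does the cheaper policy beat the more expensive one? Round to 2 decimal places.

$3,472.02

For each Q, cost = (D/Q)·S + (Q/2)·H.
TC(369) = (23,050/369)×288 + (369/2)×47.2 = $26,698.64
TC(996) = (23,050/996)×288 + (996/2)×47.2 = $30,170.66
Cheaper: Q = 369.  Difference = $3,472.02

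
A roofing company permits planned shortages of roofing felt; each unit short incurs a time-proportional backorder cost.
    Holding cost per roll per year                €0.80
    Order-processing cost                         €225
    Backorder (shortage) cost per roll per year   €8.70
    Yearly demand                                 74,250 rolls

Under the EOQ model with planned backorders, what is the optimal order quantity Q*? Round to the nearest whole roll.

6,753 rolls

Basic EOQ = √(2·74,250·225/0.8) = 6,462.633
Backorder adjustment √((H+b)/b) = √((0.8+8.7)/8.7) = 1.0450
Q* = 6,462.633 × 1.0450 ≈ 6,753.23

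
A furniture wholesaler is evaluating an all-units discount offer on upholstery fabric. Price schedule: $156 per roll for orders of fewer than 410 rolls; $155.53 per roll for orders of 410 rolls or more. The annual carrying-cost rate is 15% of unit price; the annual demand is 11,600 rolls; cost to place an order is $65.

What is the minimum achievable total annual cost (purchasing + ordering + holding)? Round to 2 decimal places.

$1,810,769.57

H₁ = 15%×$156 = $23.4000;  H₂ = 15%×$155.53 = $23.3295
EOQ₁ = √(2×11,600×65/23.4000) = 253.86  (< 410, feasible at tier 1)
EOQ₂ = √(2×11,600×65/23.3295) = 254.24  (< 410 → use Q = 410 at tier-2 price)
TC(tier 1 (EOQ₁), Q≈253.9) = $1,815,540.30
TC(tier 2, Q≈410.0) = $1,810,769.57
Minimum at tier 2: $1,810,769.57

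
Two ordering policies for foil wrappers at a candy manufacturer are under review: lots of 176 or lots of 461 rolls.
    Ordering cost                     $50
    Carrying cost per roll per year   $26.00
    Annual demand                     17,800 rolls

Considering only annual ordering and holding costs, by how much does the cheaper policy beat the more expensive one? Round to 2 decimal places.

$578.77

For each Q, cost = (D/Q)·S + (Q/2)·H.
TC(176) = (17,800/176)×50 + (176/2)×26 = $7,344.82
TC(461) = (17,800/461)×50 + (461/2)×26 = $7,923.59
Cheaper: Q = 176.  Difference = $578.77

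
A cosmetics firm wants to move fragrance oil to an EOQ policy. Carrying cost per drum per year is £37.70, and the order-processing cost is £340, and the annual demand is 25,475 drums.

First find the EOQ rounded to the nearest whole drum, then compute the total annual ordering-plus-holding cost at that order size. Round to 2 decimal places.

Optimal lot size Q* = (2 × 25,475 × £340 / £37.7)^½ ≈ 677.86 → Q = 678 drums
Annual ordering cost = (D/Q)·S = (25,475/678) × 340 = £12,775.07
Annual holding cost  = (Q/2)·H = (678/2) × 37.7 = £12,780.30
Total = £12,775.07 + £12,780.30 = £25,555.37

£25,555.37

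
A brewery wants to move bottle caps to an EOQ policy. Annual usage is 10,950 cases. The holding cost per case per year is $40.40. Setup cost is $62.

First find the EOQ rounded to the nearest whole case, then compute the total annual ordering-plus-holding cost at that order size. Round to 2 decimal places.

Optimal lot size Q* = (2 × 10,950 × $62 / $40.4)^½ ≈ 183.33 → Q = 183 cases
Orders/yr = 10,950/183 = 59.836; ordering cost = 59.836 × $62 = $3,709.84
Average inventory = 183/2 = 91.5; holding cost = 91.5 × $40.4 = $3,696.60
Total = $3,709.84 + $3,696.60 = $7,406.44

$7,406.44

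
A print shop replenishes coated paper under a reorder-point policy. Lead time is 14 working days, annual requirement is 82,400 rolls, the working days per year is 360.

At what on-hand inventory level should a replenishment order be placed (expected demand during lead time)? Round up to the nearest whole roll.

Daily demand d = 82,400 / 360 = 228.889 rolls/day
Demand during lead time = 228.889 × 14 = 3,204.44
Reorder point = 3,204.44 → round up

3,205 rolls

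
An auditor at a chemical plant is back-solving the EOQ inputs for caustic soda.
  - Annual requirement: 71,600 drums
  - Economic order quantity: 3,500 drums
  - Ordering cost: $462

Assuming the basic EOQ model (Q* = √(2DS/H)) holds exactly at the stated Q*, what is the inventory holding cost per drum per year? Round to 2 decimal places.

$5.40

From Q* = √(2DS/H) ⇒ Q*² = 2DS/H.
H = 2DS / Q² = 2 × 71,600 × 462 / 3,500² = 5.4007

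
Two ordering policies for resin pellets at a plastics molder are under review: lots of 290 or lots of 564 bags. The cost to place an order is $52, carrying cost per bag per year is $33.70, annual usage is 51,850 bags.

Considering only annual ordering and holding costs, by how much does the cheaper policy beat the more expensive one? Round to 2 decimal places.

For each Q, cost = (D/Q)·S + (Q/2)·H.
TC(290) = (51,850/290)×52 + (290/2)×33.7 = $14,183.74
TC(564) = (51,850/564)×52 + (564/2)×33.7 = $14,283.90
Cheaper: Q = 290.  Difference = $100.16

$100.16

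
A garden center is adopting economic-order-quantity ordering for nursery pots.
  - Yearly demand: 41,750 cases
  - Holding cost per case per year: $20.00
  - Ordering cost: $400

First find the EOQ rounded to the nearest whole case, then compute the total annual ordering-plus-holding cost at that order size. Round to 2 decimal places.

$25,845.70

2DS/H = 2·41,750·400/20 = 1,670,000.00
EOQ = √1,670,000.00 ≈ 1,292.28 → Q = 1,292 cases
Ordering: D/Q × S = 41,750/1,292 × $400 = $12,925.70
Holding:  Q/2 × H = 1,292/2 × $20 = $12,920.00
Total = $12,925.70 + $12,920.00 = $25,845.70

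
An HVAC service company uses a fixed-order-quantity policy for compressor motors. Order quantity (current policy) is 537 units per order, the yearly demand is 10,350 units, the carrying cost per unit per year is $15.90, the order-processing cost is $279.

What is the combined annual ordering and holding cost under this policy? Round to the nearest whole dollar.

Ordering: D/Q × S = 10,350/537 × $279 = $5,377.37
Holding:  Q/2 × H = 537/2 × $15.9 = $4,269.15
Total = $5,377.37 + $4,269.15 = $9,646.52

$9,647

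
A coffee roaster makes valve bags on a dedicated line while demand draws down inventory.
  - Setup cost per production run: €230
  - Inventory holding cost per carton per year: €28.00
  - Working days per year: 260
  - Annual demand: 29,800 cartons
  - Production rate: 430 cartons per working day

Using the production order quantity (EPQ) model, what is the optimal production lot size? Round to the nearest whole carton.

Daily demand d = 29,800/260 = 114.615; p = 430; 1 − d/p = 0.73345
EPQ = √(2DS / (H(1 − d/p)))
    = √(2 × 29,800 × 230 / (28 × 0.73345)) ≈ 817.00

817 cartons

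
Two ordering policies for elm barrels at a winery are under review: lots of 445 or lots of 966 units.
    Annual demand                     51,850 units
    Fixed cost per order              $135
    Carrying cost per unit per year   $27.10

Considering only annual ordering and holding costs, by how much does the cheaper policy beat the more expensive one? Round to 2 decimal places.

$1,424.11

Annual cost at Q: ordering D·S/Q plus holding Q·H/2.
TC(445) = (51,850/445)×135 + (445/2)×27.1 = $21,759.53
TC(966) = (51,850/966)×135 + (966/2)×27.1 = $20,335.42
Cheaper: Q = 966.  Difference = $1,424.11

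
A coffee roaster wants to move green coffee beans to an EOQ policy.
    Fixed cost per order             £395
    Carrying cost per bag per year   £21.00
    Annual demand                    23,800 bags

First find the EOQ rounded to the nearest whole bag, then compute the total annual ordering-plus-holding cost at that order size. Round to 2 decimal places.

£19,870.63

2DS/H = 2·23,800·395/21 = 895,333.33
EOQ = √895,333.33 ≈ 946.22 → Q = 946 bags
Ordering: D/Q × S = 23,800/946 × £395 = £9,937.63
Holding:  Q/2 × H = 946/2 × £21 = £9,933.00
Total = £9,937.63 + £9,933.00 = £19,870.63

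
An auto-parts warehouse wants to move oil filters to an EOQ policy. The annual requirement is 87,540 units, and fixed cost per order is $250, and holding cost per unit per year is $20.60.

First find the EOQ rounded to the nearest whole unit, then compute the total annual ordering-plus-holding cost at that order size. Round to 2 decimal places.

$30,027.69

EOQ = √(2DS/H) = √(2 × 87,540 × 250 / 20.6)
    = √(2,124,757.28) ≈ 1,457.65 → Q = 1,458 units
Orders/yr = 87,540/1,458 = 60.041; ordering cost = 60.041 × $250 = $15,010.29
Average inventory = 1,458/2 = 729; holding cost = 729 × $20.6 = $15,017.40
Total = $15,010.29 + $15,017.40 = $30,027.69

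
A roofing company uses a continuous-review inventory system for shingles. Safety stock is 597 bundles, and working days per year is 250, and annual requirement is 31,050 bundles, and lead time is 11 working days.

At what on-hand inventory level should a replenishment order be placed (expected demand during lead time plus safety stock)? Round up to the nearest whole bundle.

1,964 bundles

Daily demand d = 31,050 / 250 = 124.200 bundles/day
Demand during lead time = 124.200 × 11 = 1,366.20
Reorder point = 1,366.20 + 597 = 1,963.20 → round up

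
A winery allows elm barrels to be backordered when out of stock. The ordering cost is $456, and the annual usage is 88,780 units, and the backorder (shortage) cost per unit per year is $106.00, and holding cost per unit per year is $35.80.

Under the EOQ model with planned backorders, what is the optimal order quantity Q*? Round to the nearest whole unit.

1,739 units

Q* = √(2DS/H) · √((H + b)/b)
   = √(2 × 88,780 × 456 / 35.8) · √((35.8 + 106) / 106)
   = 1,503.881 × 1.1566 ≈ 1,739.40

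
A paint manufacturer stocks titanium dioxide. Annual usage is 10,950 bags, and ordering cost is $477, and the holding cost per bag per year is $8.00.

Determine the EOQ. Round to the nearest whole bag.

1,143 bags

Optimal lot size Q* = (2 × 10,950 × $477 / $8)^½ ≈ 1,142.71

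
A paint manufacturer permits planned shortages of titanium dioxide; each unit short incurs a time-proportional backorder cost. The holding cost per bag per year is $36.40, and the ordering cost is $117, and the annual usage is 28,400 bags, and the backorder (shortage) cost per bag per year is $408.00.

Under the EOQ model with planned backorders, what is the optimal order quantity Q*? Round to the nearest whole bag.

446 bags

Q* = √(2DS/H) · √((H + b)/b)
   = √(2 × 28,400 × 117 / 36.4) · √((36.4 + 408) / 408)
   = 427.284 × 1.0437 ≈ 445.94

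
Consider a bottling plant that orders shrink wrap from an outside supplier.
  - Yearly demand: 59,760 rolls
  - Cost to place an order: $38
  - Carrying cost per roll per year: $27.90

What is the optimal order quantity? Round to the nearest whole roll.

403 rolls

Q* = √(2·D·S / H) = √(2·59,760·38 / 27.9) = √162,787.1 ≈ 403.47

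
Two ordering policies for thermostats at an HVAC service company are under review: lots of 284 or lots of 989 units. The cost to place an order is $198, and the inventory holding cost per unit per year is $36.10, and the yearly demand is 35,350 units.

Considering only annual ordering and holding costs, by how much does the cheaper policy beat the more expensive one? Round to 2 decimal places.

For each Q, cost = (D/Q)·S + (Q/2)·H.
TC(284) = (35,350/284)×198 + (284/2)×36.1 = $29,771.62
TC(989) = (35,350/989)×198 + (989/2)×36.1 = $24,928.60
Lots of 989 are cheaper by $4,843.02.

$4,843.02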